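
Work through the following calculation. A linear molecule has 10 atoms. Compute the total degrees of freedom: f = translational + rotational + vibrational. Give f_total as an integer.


Step 1: Translational DOF = 3
Step 2: Rotational DOF (linear) = 2
Step 3: Vibrational DOF = 3*10 - 5 = 25
Step 4: Total = 3 + 2 + 25 = 30

30


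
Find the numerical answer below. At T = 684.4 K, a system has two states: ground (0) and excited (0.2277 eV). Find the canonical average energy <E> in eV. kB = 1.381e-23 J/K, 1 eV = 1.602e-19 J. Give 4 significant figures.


Step 1: beta*E = 0.2277*1.602e-19/(1.381e-23*684.4) = 3.859
Step 2: exp(-beta*E) = 0.02108
Step 3: <E> = 0.2277*0.02108/(1+0.02108) = 0.004701 eV

0.004701


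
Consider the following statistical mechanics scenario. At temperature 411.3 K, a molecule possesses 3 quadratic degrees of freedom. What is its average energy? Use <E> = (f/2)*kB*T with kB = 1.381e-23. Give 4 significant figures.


Step 1: f/2 = 3/2 = 1.5
Step 2: kB*T = 1.381e-23 * 411.3 = 5.68e-21
Step 3: <E> = 1.5 * 5.68e-21 = 8.52e-21 J

8.52e-21


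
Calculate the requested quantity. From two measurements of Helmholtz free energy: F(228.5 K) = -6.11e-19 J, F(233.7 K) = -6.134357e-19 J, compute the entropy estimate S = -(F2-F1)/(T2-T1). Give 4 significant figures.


Step 1: dF = F2 - F1 = -6.134357e-19 - (-6.11e-19) = -2.4357e-21 J
Step 2: dT = T2 - T1 = 233.7 - 228.5 = 5.2 K
Step 3: S = -dF/dT = -(-2.4357e-21)/5.2 = 4.684e-22 J/K

4.684e-22


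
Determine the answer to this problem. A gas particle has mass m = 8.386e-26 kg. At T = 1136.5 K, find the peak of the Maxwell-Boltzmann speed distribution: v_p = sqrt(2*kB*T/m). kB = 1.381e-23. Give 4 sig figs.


Step 1: Numerator = 2*kB*T = 2*1.381e-23*1136.5 = 3.139e-20
Step 2: Ratio = 3.139e-20 / 8.386e-26 = 3.743e+05
Step 3: v_p = sqrt(3.743e+05) = 611.8 m/s

611.8


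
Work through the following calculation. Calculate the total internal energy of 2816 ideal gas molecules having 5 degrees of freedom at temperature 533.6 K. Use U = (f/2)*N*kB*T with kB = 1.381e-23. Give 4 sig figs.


Step 1: f/2 = 5/2 = 2.5
Step 2: N*kB*T = 2816*1.381e-23*533.6 = 2.075e-17
Step 3: U = 2.5 * 2.075e-17 = 5.188e-17 J

5.188e-17


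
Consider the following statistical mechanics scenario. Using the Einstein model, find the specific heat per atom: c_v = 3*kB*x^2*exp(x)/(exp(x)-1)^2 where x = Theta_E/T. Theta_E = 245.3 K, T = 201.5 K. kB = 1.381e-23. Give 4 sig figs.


Step 1: x = Theta_E/T = 245.3/201.5 = 1.217
Step 2: x^2 = 1.482
Step 3: exp(x) = 3.378
Step 4: c_v = 3*1.381e-23*1.482*3.378/(3.378-1)^2 = 3.667e-23

3.667e-23


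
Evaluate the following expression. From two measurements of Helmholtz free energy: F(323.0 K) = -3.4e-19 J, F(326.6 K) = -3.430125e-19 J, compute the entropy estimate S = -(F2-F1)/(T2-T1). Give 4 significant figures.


Step 1: dF = F2 - F1 = -3.430125e-19 - (-3.4e-19) = -3.0125e-21 J
Step 2: dT = T2 - T1 = 326.6 - 323.0 = 3.6 K
Step 3: S = -dF/dT = -(-3.0125e-21)/3.6 = 8.368e-22 J/K

8.368e-22


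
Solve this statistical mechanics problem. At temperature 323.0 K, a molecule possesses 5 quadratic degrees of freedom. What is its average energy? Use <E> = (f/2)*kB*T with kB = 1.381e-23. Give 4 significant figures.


Step 1: f/2 = 5/2 = 2.5
Step 2: kB*T = 1.381e-23 * 323.0 = 4.461e-21
Step 3: <E> = 2.5 * 4.461e-21 = 1.115e-20 J

1.115e-20


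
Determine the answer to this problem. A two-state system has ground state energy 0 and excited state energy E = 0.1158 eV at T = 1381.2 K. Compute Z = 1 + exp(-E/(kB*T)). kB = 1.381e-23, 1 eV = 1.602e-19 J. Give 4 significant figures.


Step 1: Compute beta*E = E*eV/(kB*T) = 0.1158*1.602e-19/(1.381e-23*1381.2) = 0.9726
Step 2: exp(-beta*E) = exp(-0.9726) = 0.3781
Step 3: Z = 1 + 0.3781 = 1.378

1.378


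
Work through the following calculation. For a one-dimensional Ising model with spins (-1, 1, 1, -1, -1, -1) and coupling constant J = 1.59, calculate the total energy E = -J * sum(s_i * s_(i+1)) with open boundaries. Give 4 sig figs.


Step 1: Nearest-neighbor products: -1, 1, -1, 1, 1
Step 2: Sum of products = 1
Step 3: E = -1.59 * 1 = -1.59

-1.59


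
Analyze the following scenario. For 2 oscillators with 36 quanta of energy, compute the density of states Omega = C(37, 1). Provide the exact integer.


Step 1: Use binomial coefficient C(37, 1)
Step 2: Numerator = 37! / 36!
Step 3: Denominator = 1!
Step 4: Omega = 37

37


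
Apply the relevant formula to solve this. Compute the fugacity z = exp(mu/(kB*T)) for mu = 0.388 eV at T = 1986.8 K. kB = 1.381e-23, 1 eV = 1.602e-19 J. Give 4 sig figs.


Step 1: Convert mu to Joules: 0.388*1.602e-19 = 6.216e-20 J
Step 2: kB*T = 1.381e-23*1986.8 = 2.744e-20 J
Step 3: mu/(kB*T) = 2.265
Step 4: z = exp(2.265) = 9.635

9.635


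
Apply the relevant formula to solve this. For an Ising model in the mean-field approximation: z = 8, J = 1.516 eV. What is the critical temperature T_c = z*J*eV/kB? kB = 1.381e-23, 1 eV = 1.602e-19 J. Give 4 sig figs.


Step 1: z*J = 8*1.516 = 12.13 eV
Step 2: Convert to Joules: 12.13*1.602e-19 = 1.943e-18 J
Step 3: T_c = 1.943e-18 / 1.381e-23 = 1.407e+05 K

1.407e+05


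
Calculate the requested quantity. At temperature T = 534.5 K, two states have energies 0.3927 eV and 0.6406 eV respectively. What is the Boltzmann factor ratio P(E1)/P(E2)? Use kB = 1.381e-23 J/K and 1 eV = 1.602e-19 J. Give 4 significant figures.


Step 1: Compute energy difference dE = E1 - E2 = 0.3927 - 0.6406 = -0.2479 eV
Step 2: Convert to Joules: dE_J = -0.2479 * 1.602e-19 = -3.971e-20 J
Step 3: Compute exponent = -dE_J / (kB * T) = -(-3.971e-20) / (1.381e-23 * 534.5) = 5.38
Step 4: P(E1)/P(E2) = exp(5.38) = 217.1

217.1


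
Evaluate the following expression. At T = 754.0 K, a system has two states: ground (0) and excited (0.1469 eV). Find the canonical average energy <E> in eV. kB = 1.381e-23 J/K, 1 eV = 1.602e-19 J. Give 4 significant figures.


Step 1: beta*E = 0.1469*1.602e-19/(1.381e-23*754.0) = 2.26
Step 2: exp(-beta*E) = 0.1043
Step 3: <E> = 0.1469*0.1043/(1+0.1043) = 0.01388 eV

0.01388


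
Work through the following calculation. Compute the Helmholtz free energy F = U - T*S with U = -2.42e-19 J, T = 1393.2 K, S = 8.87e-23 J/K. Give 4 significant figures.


Step 1: T*S = 1393.2 * 8.87e-23 = 1.236e-19 J
Step 2: F = U - T*S = -2.42e-19 - 1.236e-19
Step 3: F = -3.656e-19 J

-3.656e-19


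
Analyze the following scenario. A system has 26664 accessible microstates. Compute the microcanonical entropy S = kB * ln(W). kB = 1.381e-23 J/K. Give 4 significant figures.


Step 1: ln(W) = ln(26664) = 10.19
Step 2: S = kB * ln(W) = 1.381e-23 * 10.19
Step 3: S = 1.407e-22 J/K

1.407e-22


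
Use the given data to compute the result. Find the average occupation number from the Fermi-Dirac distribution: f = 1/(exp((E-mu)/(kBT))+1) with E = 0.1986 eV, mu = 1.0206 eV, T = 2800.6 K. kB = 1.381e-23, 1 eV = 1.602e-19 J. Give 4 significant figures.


Step 1: (E - mu) = 0.1986 - 1.0206 = -0.822 eV
Step 2: Convert: (E-mu)*eV = -1.317e-19 J
Step 3: x = (E-mu)*eV/(kB*T) = -3.405
Step 4: f = 1/(exp(-3.405)+1) = 0.9679

0.9679


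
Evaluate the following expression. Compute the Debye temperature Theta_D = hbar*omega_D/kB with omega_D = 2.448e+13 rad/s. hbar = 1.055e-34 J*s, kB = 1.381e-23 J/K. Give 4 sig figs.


Step 1: hbar*omega_D = 1.055e-34 * 2.448e+13 = 2.583e-21 J
Step 2: Theta_D = 2.583e-21 / 1.381e-23
Step 3: Theta_D = 187 K

187


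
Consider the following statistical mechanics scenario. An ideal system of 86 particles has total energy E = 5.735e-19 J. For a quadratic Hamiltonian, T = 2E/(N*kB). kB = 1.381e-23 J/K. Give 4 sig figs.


Step 1: Numerator = 2*E = 2*5.735e-19 = 1.147e-18 J
Step 2: Denominator = N*kB = 86*1.381e-23 = 1.188e-21
Step 3: T = 1.147e-18 / 1.188e-21 = 965.8 K

965.8


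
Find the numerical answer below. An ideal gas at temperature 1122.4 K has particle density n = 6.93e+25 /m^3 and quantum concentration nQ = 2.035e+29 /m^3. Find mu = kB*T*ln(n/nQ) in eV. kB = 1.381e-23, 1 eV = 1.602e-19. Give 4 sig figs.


Step 1: n/nQ = 6.93e+25/2.035e+29 = 0.0003405
Step 2: ln(n/nQ) = -7.985
Step 3: mu = kB*T*ln(n/nQ) = 1.55e-20*-7.985 = -1.238e-19 J
Step 4: Convert to eV: -1.238e-19/1.602e-19 = -0.7726 eV

-0.7726


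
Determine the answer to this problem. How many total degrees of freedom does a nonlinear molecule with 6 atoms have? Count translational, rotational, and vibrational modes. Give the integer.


Step 1: Translational DOF = 3
Step 2: Rotational DOF (nonlinear) = 3
Step 3: Vibrational DOF = 3*6 - 6 = 12
Step 4: Total = 3 + 3 + 12 = 18

18


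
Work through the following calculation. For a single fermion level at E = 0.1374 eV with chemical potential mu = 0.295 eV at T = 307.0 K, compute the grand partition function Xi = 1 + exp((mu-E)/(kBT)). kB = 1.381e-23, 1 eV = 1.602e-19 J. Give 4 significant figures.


Step 1: (mu - E) = 0.295 - 0.1374 = 0.1576 eV
Step 2: x = (mu-E)*eV/(kB*T) = 0.1576*1.602e-19/(1.381e-23*307.0) = 5.955
Step 3: exp(x) = 385.7
Step 4: Xi = 1 + 385.7 = 386.7

386.7


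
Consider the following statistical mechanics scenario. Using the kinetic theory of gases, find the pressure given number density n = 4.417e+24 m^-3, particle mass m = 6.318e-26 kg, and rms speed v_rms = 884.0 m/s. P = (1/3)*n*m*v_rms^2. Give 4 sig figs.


Step 1: v_rms^2 = 884.0^2 = 7.815e+05
Step 2: n*m = 4.417e+24*6.318e-26 = 0.2791
Step 3: P = (1/3)*0.2791*7.815e+05 = 7.269e+04 Pa

7.269e+04


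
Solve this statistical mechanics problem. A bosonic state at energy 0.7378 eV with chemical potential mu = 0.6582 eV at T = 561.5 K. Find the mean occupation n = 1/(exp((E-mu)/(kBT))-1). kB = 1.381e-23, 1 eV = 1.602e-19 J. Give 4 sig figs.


Step 1: (E - mu) = 0.0796 eV
Step 2: x = (E-mu)*eV/(kB*T) = 0.0796*1.602e-19/(1.381e-23*561.5) = 1.644
Step 3: exp(x) = 5.178
Step 4: n = 1/(exp(x)-1) = 0.2393

0.2393


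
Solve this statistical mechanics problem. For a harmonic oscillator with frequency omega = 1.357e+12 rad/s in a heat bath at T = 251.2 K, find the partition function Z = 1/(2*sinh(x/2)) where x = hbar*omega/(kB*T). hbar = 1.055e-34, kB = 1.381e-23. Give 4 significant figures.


Step 1: Compute x = hbar*omega/(kB*T) = 1.055e-34*1.357e+12/(1.381e-23*251.2) = 0.04127
Step 2: x/2 = 0.02063
Step 3: sinh(x/2) = 0.02064
Step 4: Z = 1/(2*0.02064) = 24.23

24.23


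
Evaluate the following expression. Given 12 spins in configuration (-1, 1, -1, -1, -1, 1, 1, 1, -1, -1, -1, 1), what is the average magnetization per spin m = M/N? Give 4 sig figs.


Step 1: Count up spins (+1): 5, down spins (-1): 7
Step 2: Total magnetization M = 5 - 7 = -2
Step 3: m = M/N = -2/12 = -0.1667

-0.1667


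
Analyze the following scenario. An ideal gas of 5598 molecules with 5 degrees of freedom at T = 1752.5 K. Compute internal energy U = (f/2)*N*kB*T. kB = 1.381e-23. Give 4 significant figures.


Step 1: f/2 = 5/2 = 2.5
Step 2: N*kB*T = 5598*1.381e-23*1752.5 = 1.355e-16
Step 3: U = 2.5 * 1.355e-16 = 3.387e-16 J

3.387e-16


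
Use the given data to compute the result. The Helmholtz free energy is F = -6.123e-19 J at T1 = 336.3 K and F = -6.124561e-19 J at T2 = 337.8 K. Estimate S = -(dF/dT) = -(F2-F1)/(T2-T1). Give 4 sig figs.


Step 1: dF = F2 - F1 = -6.124561e-19 - (-6.123e-19) = -1.561e-22 J
Step 2: dT = T2 - T1 = 337.8 - 336.3 = 1.5 K
Step 3: S = -dF/dT = -(-1.561e-22)/1.5 = 1.041e-22 J/K

1.041e-22


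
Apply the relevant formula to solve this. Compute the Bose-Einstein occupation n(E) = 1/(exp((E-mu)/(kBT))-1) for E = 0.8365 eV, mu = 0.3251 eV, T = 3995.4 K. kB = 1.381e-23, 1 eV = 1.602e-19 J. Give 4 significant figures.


Step 1: (E - mu) = 0.5114 eV
Step 2: x = (E-mu)*eV/(kB*T) = 0.5114*1.602e-19/(1.381e-23*3995.4) = 1.485
Step 3: exp(x) = 4.414
Step 4: n = 1/(exp(x)-1) = 0.2929

0.2929


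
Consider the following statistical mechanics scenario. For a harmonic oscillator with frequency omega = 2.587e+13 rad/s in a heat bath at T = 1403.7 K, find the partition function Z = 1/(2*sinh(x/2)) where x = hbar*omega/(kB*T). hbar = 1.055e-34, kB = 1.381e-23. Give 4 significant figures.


Step 1: Compute x = hbar*omega/(kB*T) = 1.055e-34*2.587e+13/(1.381e-23*1403.7) = 0.1408
Step 2: x/2 = 0.0704
Step 3: sinh(x/2) = 0.07045
Step 4: Z = 1/(2*0.07045) = 7.097

7.097


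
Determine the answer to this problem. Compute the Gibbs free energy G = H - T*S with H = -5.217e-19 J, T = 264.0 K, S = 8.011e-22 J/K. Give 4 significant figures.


Step 1: T*S = 264.0 * 8.011e-22 = 2.115e-19 J
Step 2: G = H - T*S = -5.217e-19 - 2.115e-19
Step 3: G = -7.332e-19 J

-7.332e-19


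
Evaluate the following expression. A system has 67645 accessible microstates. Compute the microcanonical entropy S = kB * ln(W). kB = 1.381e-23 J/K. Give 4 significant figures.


Step 1: ln(W) = ln(67645) = 11.12
Step 2: S = kB * ln(W) = 1.381e-23 * 11.12
Step 3: S = 1.536e-22 J/K

1.536e-22


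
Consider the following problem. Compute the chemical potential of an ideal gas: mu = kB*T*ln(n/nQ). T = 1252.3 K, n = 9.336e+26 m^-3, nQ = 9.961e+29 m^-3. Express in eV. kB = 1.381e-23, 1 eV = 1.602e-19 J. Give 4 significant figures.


Step 1: n/nQ = 9.336e+26/9.961e+29 = 0.0009373
Step 2: ln(n/nQ) = -6.973
Step 3: mu = kB*T*ln(n/nQ) = 1.729e-20*-6.973 = -1.206e-19 J
Step 4: Convert to eV: -1.206e-19/1.602e-19 = -0.7527 eV

-0.7527


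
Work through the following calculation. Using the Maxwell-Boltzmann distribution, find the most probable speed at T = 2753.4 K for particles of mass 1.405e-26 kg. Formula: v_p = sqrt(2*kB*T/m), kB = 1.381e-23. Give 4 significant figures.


Step 1: Numerator = 2*kB*T = 2*1.381e-23*2753.4 = 7.605e-20
Step 2: Ratio = 7.605e-20 / 1.405e-26 = 5.413e+06
Step 3: v_p = sqrt(5.413e+06) = 2327 m/s

2327


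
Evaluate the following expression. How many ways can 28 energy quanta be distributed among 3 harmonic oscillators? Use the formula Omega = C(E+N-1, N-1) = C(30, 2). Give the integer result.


Step 1: Use binomial coefficient C(30, 2)
Step 2: Numerator = 30! / 28!
Step 3: Denominator = 2!
Step 4: Omega = 435

435


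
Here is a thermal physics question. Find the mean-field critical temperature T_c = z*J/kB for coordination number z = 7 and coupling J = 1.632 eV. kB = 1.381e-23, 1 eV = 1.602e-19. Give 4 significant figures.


Step 1: z*J = 7*1.632 = 11.42 eV
Step 2: Convert to Joules: 11.42*1.602e-19 = 1.83e-18 J
Step 3: T_c = 1.83e-18 / 1.381e-23 = 1.325e+05 K

1.325e+05


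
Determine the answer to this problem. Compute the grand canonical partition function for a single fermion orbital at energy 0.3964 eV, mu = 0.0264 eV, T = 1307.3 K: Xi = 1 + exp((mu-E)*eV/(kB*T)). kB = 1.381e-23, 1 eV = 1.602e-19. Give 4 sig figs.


Step 1: (mu - E) = 0.0264 - 0.3964 = -0.37 eV
Step 2: x = (mu-E)*eV/(kB*T) = -0.37*1.602e-19/(1.381e-23*1307.3) = -3.283
Step 3: exp(x) = 0.03751
Step 4: Xi = 1 + 0.03751 = 1.038

1.038


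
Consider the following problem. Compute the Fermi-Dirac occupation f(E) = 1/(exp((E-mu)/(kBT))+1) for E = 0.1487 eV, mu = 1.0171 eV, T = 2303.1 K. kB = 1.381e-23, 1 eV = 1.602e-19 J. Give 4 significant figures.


Step 1: (E - mu) = 0.1487 - 1.0171 = -0.8684 eV
Step 2: Convert: (E-mu)*eV = -1.391e-19 J
Step 3: x = (E-mu)*eV/(kB*T) = -4.374
Step 4: f = 1/(exp(-4.374)+1) = 0.9876

0.9876


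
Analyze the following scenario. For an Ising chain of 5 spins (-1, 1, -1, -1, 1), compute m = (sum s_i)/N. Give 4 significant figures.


Step 1: Count up spins (+1): 2, down spins (-1): 3
Step 2: Total magnetization M = 2 - 3 = -1
Step 3: m = M/N = -1/5 = -0.2

-0.2


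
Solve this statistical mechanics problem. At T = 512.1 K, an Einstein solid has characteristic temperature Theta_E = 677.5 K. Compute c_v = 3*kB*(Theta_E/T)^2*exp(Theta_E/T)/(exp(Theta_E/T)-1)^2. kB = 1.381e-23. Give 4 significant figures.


Step 1: x = Theta_E/T = 677.5/512.1 = 1.323
Step 2: x^2 = 1.75
Step 3: exp(x) = 3.755
Step 4: c_v = 3*1.381e-23*1.75*3.755/(3.755-1)^2 = 3.588e-23

3.588e-23


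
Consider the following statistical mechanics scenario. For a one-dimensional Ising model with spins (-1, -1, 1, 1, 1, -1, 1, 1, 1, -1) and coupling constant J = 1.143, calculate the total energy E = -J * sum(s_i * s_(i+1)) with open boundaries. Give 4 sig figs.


Step 1: Nearest-neighbor products: 1, -1, 1, 1, -1, -1, 1, 1, -1
Step 2: Sum of products = 1
Step 3: E = -1.143 * 1 = -1.143

-1.143


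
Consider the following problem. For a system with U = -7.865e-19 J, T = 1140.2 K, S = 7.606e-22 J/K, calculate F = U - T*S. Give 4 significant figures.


Step 1: T*S = 1140.2 * 7.606e-22 = 8.672e-19 J
Step 2: F = U - T*S = -7.865e-19 - 8.672e-19
Step 3: F = -1.654e-18 J

-1.654e-18


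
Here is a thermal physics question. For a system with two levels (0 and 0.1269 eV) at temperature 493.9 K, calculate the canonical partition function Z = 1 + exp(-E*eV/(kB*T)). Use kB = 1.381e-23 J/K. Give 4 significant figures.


Step 1: Compute beta*E = E*eV/(kB*T) = 0.1269*1.602e-19/(1.381e-23*493.9) = 2.981
Step 2: exp(-beta*E) = exp(-2.981) = 0.05077
Step 3: Z = 1 + 0.05077 = 1.051

1.051


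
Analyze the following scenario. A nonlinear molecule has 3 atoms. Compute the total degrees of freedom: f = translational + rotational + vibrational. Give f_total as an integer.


Step 1: Translational DOF = 3
Step 2: Rotational DOF (nonlinear) = 3
Step 3: Vibrational DOF = 3*3 - 6 = 3
Step 4: Total = 3 + 3 + 3 = 9

9


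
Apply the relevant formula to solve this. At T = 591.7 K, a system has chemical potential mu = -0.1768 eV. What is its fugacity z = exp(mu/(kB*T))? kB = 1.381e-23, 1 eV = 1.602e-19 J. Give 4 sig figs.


Step 1: Convert mu to Joules: -0.1768*1.602e-19 = -2.832e-20 J
Step 2: kB*T = 1.381e-23*591.7 = 8.171e-21 J
Step 3: mu/(kB*T) = -3.466
Step 4: z = exp(-3.466) = 0.03124

0.03124


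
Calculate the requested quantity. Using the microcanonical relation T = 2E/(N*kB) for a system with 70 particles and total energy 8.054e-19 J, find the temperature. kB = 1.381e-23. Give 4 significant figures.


Step 1: Numerator = 2*E = 2*8.054e-19 = 1.611e-18 J
Step 2: Denominator = N*kB = 70*1.381e-23 = 9.667e-22
Step 3: T = 1.611e-18 / 9.667e-22 = 1666 K

1666


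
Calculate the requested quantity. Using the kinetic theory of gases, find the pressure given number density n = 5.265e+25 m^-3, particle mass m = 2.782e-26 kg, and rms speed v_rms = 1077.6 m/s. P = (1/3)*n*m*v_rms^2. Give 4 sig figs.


Step 1: v_rms^2 = 1077.6^2 = 1.161e+06
Step 2: n*m = 5.265e+25*2.782e-26 = 1.465
Step 3: P = (1/3)*1.465*1.161e+06 = 5.67e+05 Pa

5.67e+05


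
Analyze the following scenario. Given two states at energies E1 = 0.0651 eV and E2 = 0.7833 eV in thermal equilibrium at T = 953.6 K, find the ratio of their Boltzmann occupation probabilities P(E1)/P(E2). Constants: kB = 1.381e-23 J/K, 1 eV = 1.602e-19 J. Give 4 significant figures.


Step 1: Compute energy difference dE = E1 - E2 = 0.0651 - 0.7833 = -0.7182 eV
Step 2: Convert to Joules: dE_J = -0.7182 * 1.602e-19 = -1.151e-19 J
Step 3: Compute exponent = -dE_J / (kB * T) = -(-1.151e-19) / (1.381e-23 * 953.6) = 8.737
Step 4: P(E1)/P(E2) = exp(8.737) = 6227

6227


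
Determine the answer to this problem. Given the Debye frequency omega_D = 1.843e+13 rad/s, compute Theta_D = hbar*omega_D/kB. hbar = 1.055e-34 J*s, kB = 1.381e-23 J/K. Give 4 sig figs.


Step 1: hbar*omega_D = 1.055e-34 * 1.843e+13 = 1.944e-21 J
Step 2: Theta_D = 1.944e-21 / 1.381e-23
Step 3: Theta_D = 140.8 K

140.8


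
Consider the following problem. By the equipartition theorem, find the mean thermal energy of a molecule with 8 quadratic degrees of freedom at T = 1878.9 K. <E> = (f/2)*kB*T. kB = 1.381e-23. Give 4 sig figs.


Step 1: f/2 = 8/2 = 4
Step 2: kB*T = 1.381e-23 * 1878.9 = 2.595e-20
Step 3: <E> = 4 * 2.595e-20 = 1.038e-19 J

1.038e-19


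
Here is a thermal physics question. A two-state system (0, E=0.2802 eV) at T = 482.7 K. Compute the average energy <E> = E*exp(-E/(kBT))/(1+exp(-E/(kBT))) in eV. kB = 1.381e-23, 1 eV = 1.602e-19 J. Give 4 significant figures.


Step 1: beta*E = 0.2802*1.602e-19/(1.381e-23*482.7) = 6.734
Step 2: exp(-beta*E) = 0.00119
Step 3: <E> = 0.2802*0.00119/(1+0.00119) = 0.000333 eV

0.000333


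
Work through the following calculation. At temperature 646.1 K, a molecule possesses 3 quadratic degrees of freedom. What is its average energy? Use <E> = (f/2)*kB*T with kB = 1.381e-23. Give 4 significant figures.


Step 1: f/2 = 3/2 = 1.5
Step 2: kB*T = 1.381e-23 * 646.1 = 8.923e-21
Step 3: <E> = 1.5 * 8.923e-21 = 1.338e-20 J

1.338e-20


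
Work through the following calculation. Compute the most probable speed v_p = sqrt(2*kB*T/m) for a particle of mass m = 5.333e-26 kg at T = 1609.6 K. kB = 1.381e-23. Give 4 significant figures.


Step 1: Numerator = 2*kB*T = 2*1.381e-23*1609.6 = 4.446e-20
Step 2: Ratio = 4.446e-20 / 5.333e-26 = 8.336e+05
Step 3: v_p = sqrt(8.336e+05) = 913 m/s

913


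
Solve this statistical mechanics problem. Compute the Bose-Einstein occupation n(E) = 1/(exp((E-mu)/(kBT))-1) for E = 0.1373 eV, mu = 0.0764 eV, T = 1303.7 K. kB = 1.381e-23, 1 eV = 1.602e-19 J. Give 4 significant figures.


Step 1: (E - mu) = 0.0609 eV
Step 2: x = (E-mu)*eV/(kB*T) = 0.0609*1.602e-19/(1.381e-23*1303.7) = 0.5419
Step 3: exp(x) = 1.719
Step 4: n = 1/(exp(x)-1) = 1.39

1.39


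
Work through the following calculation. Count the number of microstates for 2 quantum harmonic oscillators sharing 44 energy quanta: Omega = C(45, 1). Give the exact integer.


Step 1: Use binomial coefficient C(45, 1)
Step 2: Numerator = 45! / 44!
Step 3: Denominator = 1!
Step 4: Omega = 45

45


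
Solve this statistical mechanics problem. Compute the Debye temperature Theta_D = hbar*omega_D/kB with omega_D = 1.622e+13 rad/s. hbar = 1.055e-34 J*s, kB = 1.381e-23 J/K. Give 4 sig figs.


Step 1: hbar*omega_D = 1.055e-34 * 1.622e+13 = 1.711e-21 J
Step 2: Theta_D = 1.711e-21 / 1.381e-23
Step 3: Theta_D = 123.9 K

123.9


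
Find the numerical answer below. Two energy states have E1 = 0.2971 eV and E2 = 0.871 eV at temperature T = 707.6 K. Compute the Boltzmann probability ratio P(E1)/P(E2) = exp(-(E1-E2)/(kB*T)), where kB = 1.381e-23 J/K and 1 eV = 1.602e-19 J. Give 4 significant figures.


Step 1: Compute energy difference dE = E1 - E2 = 0.2971 - 0.871 = -0.5739 eV
Step 2: Convert to Joules: dE_J = -0.5739 * 1.602e-19 = -9.194e-20 J
Step 3: Compute exponent = -dE_J / (kB * T) = -(-9.194e-20) / (1.381e-23 * 707.6) = 9.408
Step 4: P(E1)/P(E2) = exp(9.408) = 1.219e+04

1.219e+04


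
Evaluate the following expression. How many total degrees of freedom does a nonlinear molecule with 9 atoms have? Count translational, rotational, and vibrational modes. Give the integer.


Step 1: Translational DOF = 3
Step 2: Rotational DOF (nonlinear) = 3
Step 3: Vibrational DOF = 3*9 - 6 = 21
Step 4: Total = 3 + 3 + 21 = 27

27


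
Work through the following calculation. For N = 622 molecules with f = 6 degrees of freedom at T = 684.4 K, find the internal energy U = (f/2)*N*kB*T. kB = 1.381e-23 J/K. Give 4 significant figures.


Step 1: f/2 = 6/2 = 3.0
Step 2: N*kB*T = 622*1.381e-23*684.4 = 5.879e-18
Step 3: U = 3.0 * 5.879e-18 = 1.764e-17 J

1.764e-17


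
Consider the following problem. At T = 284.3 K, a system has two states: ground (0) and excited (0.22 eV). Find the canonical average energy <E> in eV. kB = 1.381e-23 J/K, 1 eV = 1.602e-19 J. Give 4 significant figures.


Step 1: beta*E = 0.22*1.602e-19/(1.381e-23*284.3) = 8.977
Step 2: exp(-beta*E) = 0.0001263
Step 3: <E> = 0.22*0.0001263/(1+0.0001263) = 2.779e-05 eV

2.779e-05


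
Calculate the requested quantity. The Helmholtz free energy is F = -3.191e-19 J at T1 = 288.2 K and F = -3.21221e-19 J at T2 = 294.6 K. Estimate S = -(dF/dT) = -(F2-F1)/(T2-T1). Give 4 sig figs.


Step 1: dF = F2 - F1 = -3.21221e-19 - (-3.191e-19) = -2.121e-21 J
Step 2: dT = T2 - T1 = 294.6 - 288.2 = 6.4 K
Step 3: S = -dF/dT = -(-2.121e-21)/6.4 = 3.314e-22 J/K

3.314e-22


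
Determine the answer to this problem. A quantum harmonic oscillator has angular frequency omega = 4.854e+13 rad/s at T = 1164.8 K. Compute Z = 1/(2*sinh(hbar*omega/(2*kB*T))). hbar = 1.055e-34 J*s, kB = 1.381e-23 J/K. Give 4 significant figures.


Step 1: Compute x = hbar*omega/(kB*T) = 1.055e-34*4.854e+13/(1.381e-23*1164.8) = 0.3184
Step 2: x/2 = 0.1592
Step 3: sinh(x/2) = 0.1598
Step 4: Z = 1/(2*0.1598) = 3.128

3.128


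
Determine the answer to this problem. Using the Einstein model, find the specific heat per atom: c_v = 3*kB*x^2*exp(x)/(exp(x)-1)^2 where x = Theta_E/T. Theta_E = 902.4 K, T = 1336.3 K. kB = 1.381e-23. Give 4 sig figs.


Step 1: x = Theta_E/T = 902.4/1336.3 = 0.6753
Step 2: x^2 = 0.456
Step 3: exp(x) = 1.965
Step 4: c_v = 3*1.381e-23*0.456*1.965/(1.965-1)^2 = 3.989e-23

3.989e-23


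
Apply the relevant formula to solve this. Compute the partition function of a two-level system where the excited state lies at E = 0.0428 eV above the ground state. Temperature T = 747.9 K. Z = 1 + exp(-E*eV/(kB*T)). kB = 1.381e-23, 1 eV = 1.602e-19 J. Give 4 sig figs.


Step 1: Compute beta*E = E*eV/(kB*T) = 0.0428*1.602e-19/(1.381e-23*747.9) = 0.6638
Step 2: exp(-beta*E) = exp(-0.6638) = 0.5149
Step 3: Z = 1 + 0.5149 = 1.515

1.515


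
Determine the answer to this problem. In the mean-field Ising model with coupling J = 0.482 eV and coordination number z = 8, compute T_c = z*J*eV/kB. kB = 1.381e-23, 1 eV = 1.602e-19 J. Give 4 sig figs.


Step 1: z*J = 8*0.482 = 3.856 eV
Step 2: Convert to Joules: 3.856*1.602e-19 = 6.177e-19 J
Step 3: T_c = 6.177e-19 / 1.381e-23 = 4.473e+04 K

4.473e+04


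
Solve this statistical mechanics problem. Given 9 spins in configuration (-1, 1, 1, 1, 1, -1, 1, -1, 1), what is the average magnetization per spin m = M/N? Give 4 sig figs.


Step 1: Count up spins (+1): 6, down spins (-1): 3
Step 2: Total magnetization M = 6 - 3 = 3
Step 3: m = M/N = 3/9 = 0.3333

0.3333


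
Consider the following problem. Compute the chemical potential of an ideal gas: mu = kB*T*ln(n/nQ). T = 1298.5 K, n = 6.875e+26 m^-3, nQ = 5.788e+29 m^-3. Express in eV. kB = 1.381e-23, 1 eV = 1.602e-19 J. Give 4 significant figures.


Step 1: n/nQ = 6.875e+26/5.788e+29 = 0.001188
Step 2: ln(n/nQ) = -6.736
Step 3: mu = kB*T*ln(n/nQ) = 1.793e-20*-6.736 = -1.208e-19 J
Step 4: Convert to eV: -1.208e-19/1.602e-19 = -0.754 eV

-0.754


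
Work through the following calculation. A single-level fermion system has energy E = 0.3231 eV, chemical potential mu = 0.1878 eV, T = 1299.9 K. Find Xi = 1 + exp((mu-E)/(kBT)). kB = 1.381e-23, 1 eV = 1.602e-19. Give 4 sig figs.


Step 1: (mu - E) = 0.1878 - 0.3231 = -0.1353 eV
Step 2: x = (mu-E)*eV/(kB*T) = -0.1353*1.602e-19/(1.381e-23*1299.9) = -1.207
Step 3: exp(x) = 0.299
Step 4: Xi = 1 + 0.299 = 1.299

1.299


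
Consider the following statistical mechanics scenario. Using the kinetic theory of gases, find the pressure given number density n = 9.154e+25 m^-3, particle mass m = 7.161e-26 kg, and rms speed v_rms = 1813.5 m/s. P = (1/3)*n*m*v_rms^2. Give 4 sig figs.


Step 1: v_rms^2 = 1813.5^2 = 3.289e+06
Step 2: n*m = 9.154e+25*7.161e-26 = 6.555
Step 3: P = (1/3)*6.555*3.289e+06 = 7.186e+06 Pa

7.186e+06


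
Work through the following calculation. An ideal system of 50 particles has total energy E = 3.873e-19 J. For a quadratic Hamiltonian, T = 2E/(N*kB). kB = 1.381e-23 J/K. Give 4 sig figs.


Step 1: Numerator = 2*E = 2*3.873e-19 = 7.746e-19 J
Step 2: Denominator = N*kB = 50*1.381e-23 = 6.905e-22
Step 3: T = 7.746e-19 / 6.905e-22 = 1122 K

1122


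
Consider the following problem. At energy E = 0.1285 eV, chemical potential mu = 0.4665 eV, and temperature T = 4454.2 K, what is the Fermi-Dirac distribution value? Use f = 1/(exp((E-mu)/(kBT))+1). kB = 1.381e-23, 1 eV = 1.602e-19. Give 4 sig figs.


Step 1: (E - mu) = 0.1285 - 0.4665 = -0.338 eV
Step 2: Convert: (E-mu)*eV = -5.415e-20 J
Step 3: x = (E-mu)*eV/(kB*T) = -0.8803
Step 4: f = 1/(exp(-0.8803)+1) = 0.7069

0.7069


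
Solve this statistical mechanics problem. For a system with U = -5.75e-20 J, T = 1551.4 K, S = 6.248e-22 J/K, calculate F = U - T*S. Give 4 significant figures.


Step 1: T*S = 1551.4 * 6.248e-22 = 9.693e-19 J
Step 2: F = U - T*S = -5.75e-20 - 9.693e-19
Step 3: F = -1.027e-18 J

-1.027e-18


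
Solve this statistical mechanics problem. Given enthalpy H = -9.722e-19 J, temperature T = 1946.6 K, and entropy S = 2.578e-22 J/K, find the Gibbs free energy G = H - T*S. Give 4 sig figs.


Step 1: T*S = 1946.6 * 2.578e-22 = 5.018e-19 J
Step 2: G = H - T*S = -9.722e-19 - 5.018e-19
Step 3: G = -1.474e-18 J

-1.474e-18


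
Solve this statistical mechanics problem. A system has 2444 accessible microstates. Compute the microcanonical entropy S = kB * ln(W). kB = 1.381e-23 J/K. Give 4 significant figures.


Step 1: ln(W) = ln(2444) = 7.801
Step 2: S = kB * ln(W) = 1.381e-23 * 7.801
Step 3: S = 1.077e-22 J/K

1.077e-22


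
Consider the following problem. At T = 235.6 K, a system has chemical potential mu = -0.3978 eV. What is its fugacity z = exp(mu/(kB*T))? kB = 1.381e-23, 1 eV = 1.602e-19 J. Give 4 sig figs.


Step 1: Convert mu to Joules: -0.3978*1.602e-19 = -6.373e-20 J
Step 2: kB*T = 1.381e-23*235.6 = 3.254e-21 J
Step 3: mu/(kB*T) = -19.59
Step 4: z = exp(-19.59) = 3.116e-09

3.116e-09


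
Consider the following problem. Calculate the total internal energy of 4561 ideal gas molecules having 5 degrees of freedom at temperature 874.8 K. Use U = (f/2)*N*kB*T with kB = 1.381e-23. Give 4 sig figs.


Step 1: f/2 = 5/2 = 2.5
Step 2: N*kB*T = 4561*1.381e-23*874.8 = 5.51e-17
Step 3: U = 2.5 * 5.51e-17 = 1.378e-16 J

1.378e-16


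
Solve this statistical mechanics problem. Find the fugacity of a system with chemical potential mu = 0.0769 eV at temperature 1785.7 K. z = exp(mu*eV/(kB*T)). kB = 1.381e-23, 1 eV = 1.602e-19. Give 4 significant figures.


Step 1: Convert mu to Joules: 0.0769*1.602e-19 = 1.232e-20 J
Step 2: kB*T = 1.381e-23*1785.7 = 2.466e-20 J
Step 3: mu/(kB*T) = 0.4996
Step 4: z = exp(0.4996) = 1.648

1.648


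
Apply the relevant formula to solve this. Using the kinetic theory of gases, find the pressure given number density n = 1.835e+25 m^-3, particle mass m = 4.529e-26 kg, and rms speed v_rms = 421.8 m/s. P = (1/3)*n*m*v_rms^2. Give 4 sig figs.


Step 1: v_rms^2 = 421.8^2 = 1.779e+05
Step 2: n*m = 1.835e+25*4.529e-26 = 0.8311
Step 3: P = (1/3)*0.8311*1.779e+05 = 4.929e+04 Pa

4.929e+04


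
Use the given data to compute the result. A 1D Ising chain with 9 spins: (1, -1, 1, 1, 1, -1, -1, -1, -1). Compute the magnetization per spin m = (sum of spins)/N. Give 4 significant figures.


Step 1: Count up spins (+1): 4, down spins (-1): 5
Step 2: Total magnetization M = 4 - 5 = -1
Step 3: m = M/N = -1/9 = -0.1111

-0.1111


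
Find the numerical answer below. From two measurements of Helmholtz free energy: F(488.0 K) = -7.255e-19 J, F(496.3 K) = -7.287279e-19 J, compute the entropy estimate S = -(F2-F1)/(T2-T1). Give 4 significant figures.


Step 1: dF = F2 - F1 = -7.287279e-19 - (-7.255e-19) = -3.2279e-21 J
Step 2: dT = T2 - T1 = 496.3 - 488.0 = 8.3 K
Step 3: S = -dF/dT = -(-3.2279e-21)/8.3 = 3.889e-22 J/K

3.889e-22


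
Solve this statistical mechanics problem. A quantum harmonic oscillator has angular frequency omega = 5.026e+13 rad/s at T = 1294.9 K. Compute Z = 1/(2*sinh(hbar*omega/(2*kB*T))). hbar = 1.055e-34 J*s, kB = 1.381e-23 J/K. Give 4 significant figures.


Step 1: Compute x = hbar*omega/(kB*T) = 1.055e-34*5.026e+13/(1.381e-23*1294.9) = 0.2965
Step 2: x/2 = 0.1483
Step 3: sinh(x/2) = 0.1488
Step 4: Z = 1/(2*0.1488) = 3.36

3.36


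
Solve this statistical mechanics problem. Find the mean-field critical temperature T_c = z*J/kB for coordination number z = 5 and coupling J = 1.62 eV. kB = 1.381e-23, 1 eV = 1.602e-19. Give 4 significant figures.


Step 1: z*J = 5*1.62 = 8.1 eV
Step 2: Convert to Joules: 8.1*1.602e-19 = 1.298e-18 J
Step 3: T_c = 1.298e-18 / 1.381e-23 = 9.396e+04 K

9.396e+04


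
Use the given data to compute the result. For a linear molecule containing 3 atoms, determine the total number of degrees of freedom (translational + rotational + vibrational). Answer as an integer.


Step 1: Translational DOF = 3
Step 2: Rotational DOF (linear) = 2
Step 3: Vibrational DOF = 3*3 - 5 = 4
Step 4: Total = 3 + 2 + 4 = 9

9


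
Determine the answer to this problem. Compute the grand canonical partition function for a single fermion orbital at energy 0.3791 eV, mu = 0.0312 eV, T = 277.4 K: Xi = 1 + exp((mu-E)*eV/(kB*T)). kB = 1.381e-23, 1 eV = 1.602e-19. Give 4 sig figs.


Step 1: (mu - E) = 0.0312 - 0.3791 = -0.3479 eV
Step 2: x = (mu-E)*eV/(kB*T) = -0.3479*1.602e-19/(1.381e-23*277.4) = -14.55
Step 3: exp(x) = 4.805e-07
Step 4: Xi = 1 + 4.805e-07 = 1

1


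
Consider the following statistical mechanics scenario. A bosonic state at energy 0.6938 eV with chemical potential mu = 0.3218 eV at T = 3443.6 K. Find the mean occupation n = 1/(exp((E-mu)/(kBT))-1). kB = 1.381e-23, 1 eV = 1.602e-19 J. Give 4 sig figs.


Step 1: (E - mu) = 0.372 eV
Step 2: x = (E-mu)*eV/(kB*T) = 0.372*1.602e-19/(1.381e-23*3443.6) = 1.253
Step 3: exp(x) = 3.501
Step 4: n = 1/(exp(x)-1) = 0.3998

0.3998


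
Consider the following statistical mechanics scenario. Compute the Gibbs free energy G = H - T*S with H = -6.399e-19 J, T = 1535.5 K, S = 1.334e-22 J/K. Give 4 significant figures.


Step 1: T*S = 1535.5 * 1.334e-22 = 2.048e-19 J
Step 2: G = H - T*S = -6.399e-19 - 2.048e-19
Step 3: G = -8.447e-19 J

-8.447e-19


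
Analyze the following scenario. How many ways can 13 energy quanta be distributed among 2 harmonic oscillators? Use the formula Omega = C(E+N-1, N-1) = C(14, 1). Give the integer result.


Step 1: Use binomial coefficient C(14, 1)
Step 2: Numerator = 14! / 13!
Step 3: Denominator = 1!
Step 4: Omega = 14

14


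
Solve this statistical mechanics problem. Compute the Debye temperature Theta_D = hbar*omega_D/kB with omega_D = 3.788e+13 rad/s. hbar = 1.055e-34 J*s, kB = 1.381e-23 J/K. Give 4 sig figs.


Step 1: hbar*omega_D = 1.055e-34 * 3.788e+13 = 3.996e-21 J
Step 2: Theta_D = 3.996e-21 / 1.381e-23
Step 3: Theta_D = 289.4 K

289.4


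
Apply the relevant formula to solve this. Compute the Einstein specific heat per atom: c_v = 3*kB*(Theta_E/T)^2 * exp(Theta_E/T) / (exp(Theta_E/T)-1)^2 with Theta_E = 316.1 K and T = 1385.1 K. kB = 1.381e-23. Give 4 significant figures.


Step 1: x = Theta_E/T = 316.1/1385.1 = 0.2282
Step 2: x^2 = 0.05208
Step 3: exp(x) = 1.256
Step 4: c_v = 3*1.381e-23*0.05208*1.256/(1.256-1)^2 = 4.125e-23

4.125e-23


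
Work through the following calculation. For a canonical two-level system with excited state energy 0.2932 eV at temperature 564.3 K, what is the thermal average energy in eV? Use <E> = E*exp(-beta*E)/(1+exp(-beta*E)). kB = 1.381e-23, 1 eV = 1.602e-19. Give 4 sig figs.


Step 1: beta*E = 0.2932*1.602e-19/(1.381e-23*564.3) = 6.027
Step 2: exp(-beta*E) = 0.002412
Step 3: <E> = 0.2932*0.002412/(1+0.002412) = 0.0007055 eV

0.0007055


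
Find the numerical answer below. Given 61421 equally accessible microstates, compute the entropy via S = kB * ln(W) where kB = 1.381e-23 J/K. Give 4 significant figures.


Step 1: ln(W) = ln(61421) = 11.03
Step 2: S = kB * ln(W) = 1.381e-23 * 11.03
Step 3: S = 1.523e-22 J/K

1.523e-22


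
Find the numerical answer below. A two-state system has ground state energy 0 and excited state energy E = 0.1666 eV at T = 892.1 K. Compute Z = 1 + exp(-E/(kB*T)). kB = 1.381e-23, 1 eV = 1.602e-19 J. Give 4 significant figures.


Step 1: Compute beta*E = E*eV/(kB*T) = 0.1666*1.602e-19/(1.381e-23*892.1) = 2.166
Step 2: exp(-beta*E) = exp(-2.166) = 0.1146
Step 3: Z = 1 + 0.1146 = 1.115

1.115


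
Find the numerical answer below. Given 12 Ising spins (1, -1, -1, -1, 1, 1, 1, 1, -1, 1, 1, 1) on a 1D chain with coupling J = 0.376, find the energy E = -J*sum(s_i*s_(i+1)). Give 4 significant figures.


Step 1: Nearest-neighbor products: -1, 1, 1, -1, 1, 1, 1, -1, -1, 1, 1
Step 2: Sum of products = 3
Step 3: E = -0.376 * 3 = -1.128

-1.128


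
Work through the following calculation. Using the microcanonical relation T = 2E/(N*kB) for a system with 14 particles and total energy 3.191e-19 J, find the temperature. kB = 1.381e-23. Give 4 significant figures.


Step 1: Numerator = 2*E = 2*3.191e-19 = 6.382e-19 J
Step 2: Denominator = N*kB = 14*1.381e-23 = 1.933e-22
Step 3: T = 6.382e-19 / 1.933e-22 = 3301 K

3301


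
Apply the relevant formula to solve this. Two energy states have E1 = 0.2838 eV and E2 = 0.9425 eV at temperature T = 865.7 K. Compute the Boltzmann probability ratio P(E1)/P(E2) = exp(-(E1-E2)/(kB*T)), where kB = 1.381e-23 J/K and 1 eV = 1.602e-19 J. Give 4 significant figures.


Step 1: Compute energy difference dE = E1 - E2 = 0.2838 - 0.9425 = -0.6587 eV
Step 2: Convert to Joules: dE_J = -0.6587 * 1.602e-19 = -1.055e-19 J
Step 3: Compute exponent = -dE_J / (kB * T) = -(-1.055e-19) / (1.381e-23 * 865.7) = 8.827
Step 4: P(E1)/P(E2) = exp(8.827) = 6812

6812


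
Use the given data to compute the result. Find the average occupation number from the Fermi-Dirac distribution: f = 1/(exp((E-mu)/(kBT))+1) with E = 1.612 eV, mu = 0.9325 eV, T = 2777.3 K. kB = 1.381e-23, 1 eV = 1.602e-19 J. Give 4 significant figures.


Step 1: (E - mu) = 1.612 - 0.9325 = 0.6795 eV
Step 2: Convert: (E-mu)*eV = 1.089e-19 J
Step 3: x = (E-mu)*eV/(kB*T) = 2.838
Step 4: f = 1/(exp(2.838)+1) = 0.0553

0.0553


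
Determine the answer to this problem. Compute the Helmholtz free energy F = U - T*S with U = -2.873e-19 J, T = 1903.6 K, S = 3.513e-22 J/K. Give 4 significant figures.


Step 1: T*S = 1903.6 * 3.513e-22 = 6.687e-19 J
Step 2: F = U - T*S = -2.873e-19 - 6.687e-19
Step 3: F = -9.56e-19 J

-9.56e-19


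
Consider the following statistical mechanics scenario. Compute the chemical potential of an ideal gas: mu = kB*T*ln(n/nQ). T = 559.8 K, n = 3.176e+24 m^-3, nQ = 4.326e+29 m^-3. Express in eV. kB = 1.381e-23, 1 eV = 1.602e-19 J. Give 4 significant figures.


Step 1: n/nQ = 3.176e+24/4.326e+29 = 7.342e-06
Step 2: ln(n/nQ) = -11.82
Step 3: mu = kB*T*ln(n/nQ) = 7.731e-21*-11.82 = -9.139e-20 J
Step 4: Convert to eV: -9.139e-20/1.602e-19 = -0.5705 eV

-0.5705


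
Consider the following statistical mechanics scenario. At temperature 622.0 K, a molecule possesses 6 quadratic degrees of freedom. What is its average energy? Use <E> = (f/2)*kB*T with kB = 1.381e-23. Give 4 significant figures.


Step 1: f/2 = 6/2 = 3
Step 2: kB*T = 1.381e-23 * 622.0 = 8.59e-21
Step 3: <E> = 3 * 8.59e-21 = 2.577e-20 J

2.577e-20


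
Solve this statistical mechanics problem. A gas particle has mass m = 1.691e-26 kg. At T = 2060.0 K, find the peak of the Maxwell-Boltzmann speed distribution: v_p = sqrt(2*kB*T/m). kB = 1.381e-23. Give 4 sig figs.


Step 1: Numerator = 2*kB*T = 2*1.381e-23*2060.0 = 5.69e-20
Step 2: Ratio = 5.69e-20 / 1.691e-26 = 3.365e+06
Step 3: v_p = sqrt(3.365e+06) = 1834 m/s

1834


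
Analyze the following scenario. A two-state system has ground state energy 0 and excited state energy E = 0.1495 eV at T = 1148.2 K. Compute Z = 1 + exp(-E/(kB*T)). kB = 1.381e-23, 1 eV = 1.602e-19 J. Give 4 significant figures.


Step 1: Compute beta*E = E*eV/(kB*T) = 0.1495*1.602e-19/(1.381e-23*1148.2) = 1.51
Step 2: exp(-beta*E) = exp(-1.51) = 0.2208
Step 3: Z = 1 + 0.2208 = 1.221

1.221


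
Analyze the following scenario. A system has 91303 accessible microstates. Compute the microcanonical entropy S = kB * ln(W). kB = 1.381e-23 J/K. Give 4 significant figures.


Step 1: ln(W) = ln(91303) = 11.42
Step 2: S = kB * ln(W) = 1.381e-23 * 11.42
Step 3: S = 1.577e-22 J/K

1.577e-22


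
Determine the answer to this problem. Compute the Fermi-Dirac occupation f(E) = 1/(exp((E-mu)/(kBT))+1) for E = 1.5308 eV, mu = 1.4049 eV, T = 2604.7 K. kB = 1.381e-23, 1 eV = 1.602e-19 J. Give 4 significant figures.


Step 1: (E - mu) = 1.5308 - 1.4049 = 0.1259 eV
Step 2: Convert: (E-mu)*eV = 2.017e-20 J
Step 3: x = (E-mu)*eV/(kB*T) = 0.5607
Step 4: f = 1/(exp(0.5607)+1) = 0.3634

0.3634
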